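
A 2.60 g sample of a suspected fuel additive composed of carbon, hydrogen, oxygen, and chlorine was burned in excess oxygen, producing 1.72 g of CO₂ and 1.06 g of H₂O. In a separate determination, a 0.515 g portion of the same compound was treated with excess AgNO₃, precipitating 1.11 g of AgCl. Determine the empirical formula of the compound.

mol C = 1.72 g CO₂ ÷ 44.009 g/mol = 0.03908 mol
mol H = 2 × 1.06 g H₂O ÷ 18.015 g/mol = 0.1177 mol
From the AgCl data: mol Cl per gram of compound = (1.11 ÷ 143.318) ÷ 0.515 = 0.01504 mol/g, so in the 2.60 g combustion sample mol Cl = 0.03910 mol
mass O = 2.60 − (0.4694 + 0.1186 + 1.386) = 0.6258 g → mol O = 0.6258 ÷ 15.999 = 0.03912 mol
Divide by the smallest (0.03908 mol): C 1.000, H 3.011, Cl 1.000, O 1.001

CH3ClO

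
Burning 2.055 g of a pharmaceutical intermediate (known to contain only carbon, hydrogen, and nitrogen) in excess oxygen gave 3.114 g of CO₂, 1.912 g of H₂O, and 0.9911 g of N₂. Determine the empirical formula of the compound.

mol C = 3.114 g CO₂ ÷ 44.009 g/mol = 0.070758 mol
mol H = 2 × 1.912 g H₂O ÷ 18.015 g/mol = 0.21227 mol
mol N = 2 × 0.9911 g N₂ ÷ 28.014 g/mol = 0.070757 mol
Divide by the smallest (0.070757 mol): C 1.000, H 3.000, N 1.000

CH3N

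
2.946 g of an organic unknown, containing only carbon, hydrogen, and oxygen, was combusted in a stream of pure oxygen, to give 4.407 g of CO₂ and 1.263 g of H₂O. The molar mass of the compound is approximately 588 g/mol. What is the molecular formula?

mol C = 4.407 g CO₂ ÷ 44.009 g/mol = 0.10014 mol
mol H = 2 × 1.263 g H₂O ÷ 18.015 g/mol = 0.14022 mol
mass O = 2.946 − (1.2028 + 0.14134) = 1.6019 g → mol O = 1.6019 ÷ 15.999 = 0.10012 mol
Divide by the smallest (0.10012 mol): C 1.000, H 1.400, O 1.000
Multiplying each by 5 gives whole numbers: C 5.00, H 7.00, O 5.00
Empirical formula: C5H7O5
Empirical-formula mass = 147.11 g/mol; 588 ÷ 147.11 ≈ 4, so the molecular formula is C20H28O20.

C20H28O20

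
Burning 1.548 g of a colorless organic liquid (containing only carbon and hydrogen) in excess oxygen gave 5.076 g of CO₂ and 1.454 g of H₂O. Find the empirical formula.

mol C = 5.076 g CO₂ ÷ 44.009 g/mol = 0.11534 mol
mol H = 2 × 1.454 g H₂O ÷ 18.015 g/mol = 0.16142 mol
Divide by the smallest (0.11534 mol): C 1.000, H 1.400
Multiplying each by 5 gives whole numbers: C 5.00, H 7.00

C5H7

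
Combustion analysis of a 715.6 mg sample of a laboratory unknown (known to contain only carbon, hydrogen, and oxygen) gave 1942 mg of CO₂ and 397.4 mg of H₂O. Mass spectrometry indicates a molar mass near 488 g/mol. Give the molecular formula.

mol C = 1.942 g CO₂ ÷ 44.009 g/mol = 0.044127 mol
mol H = 2 × 0.3974 g H₂O ÷ 18.015 g/mol = 0.044119 mol
mass O = 0.7156 − (0.53001 + 0.044472) = 0.14111 g → mol O = 0.14111 ÷ 15.999 = 0.0088202 mol
Divide by the smallest (0.0088202 mol): C 5.003, H 5.002, O 1.000
Empirical formula: C5H5O
Empirical-formula mass = 81.09 g/mol; 488 ÷ 81.09 ≈ 6, so the molecular formula is C30H30O6.

C30H30O6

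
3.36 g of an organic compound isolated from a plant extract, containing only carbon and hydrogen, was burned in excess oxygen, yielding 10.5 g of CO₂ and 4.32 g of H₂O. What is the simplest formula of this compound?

CH2

mol C = 10.5 g CO₂ ÷ 44.009 g/mol = 0.2386 mol
mol H = 2 × 4.32 g H₂O ÷ 18.015 g/mol = 0.4796 mol
Divide by the smallest (0.2386 mol): C 1.000, H 2.010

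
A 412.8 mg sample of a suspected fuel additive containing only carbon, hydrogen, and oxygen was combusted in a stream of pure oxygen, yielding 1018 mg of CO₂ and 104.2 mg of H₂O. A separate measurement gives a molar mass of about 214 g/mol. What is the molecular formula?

mol C = 1.018 g CO₂ ÷ 44.009 g/mol = 0.023132 mol
mol H = 2 × 0.1042 g H₂O ÷ 18.015 g/mol = 0.011568 mol
mass O = 0.4128 − (0.27783 + 0.011661) = 0.12331 g → mol O = 0.12331 ÷ 15.999 = 0.0077071 mol
Divide by the smallest (0.0077071 mol): C 3.001, H 1.501, O 1.000
Multiplying each by 2 gives whole numbers: C 6.00, H 3.00, O 2.00
Empirical formula: C6H3O2
Empirical-formula mass = 107.09 g/mol; 214 ÷ 107.09 ≈ 2, so the molecular formula is C12H6O4.

C12H6O4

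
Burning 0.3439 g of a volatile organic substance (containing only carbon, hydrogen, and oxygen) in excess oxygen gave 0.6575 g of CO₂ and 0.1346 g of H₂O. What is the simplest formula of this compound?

C8H8O5

mol C = 0.6575 g CO₂ ÷ 44.009 g/mol = 0.014940 mol
mol H = 2 × 0.1346 g H₂O ÷ 18.015 g/mol = 0.014943 mol
mass O = 0.3439 − (0.17945 + 0.015063) = 0.14939 g → mol O = 0.14939 ÷ 15.999 = 0.0093376 mol
Divide by the smallest (0.0093376 mol): C 1.600, H 1.600, O 1.000
Multiplying each by 5 gives whole numbers: C 8.00, H 8.00, O 5.00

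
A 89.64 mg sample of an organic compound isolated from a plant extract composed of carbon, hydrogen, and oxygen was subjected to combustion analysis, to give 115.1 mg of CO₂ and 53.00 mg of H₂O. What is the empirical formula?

mol C = 0.1151 g CO₂ ÷ 44.009 g/mol = 0.0026154 mol
mol H = 2 × 0.05300 g H₂O ÷ 18.015 g/mol = 0.0058840 mol
mass O = 0.08964 − (0.031413 + 0.0059311) = 0.052296 g → mol O = 0.052296 ÷ 15.999 = 0.0032687 mol
Divide by the smallest (0.0026154 mol): C 1.000, H 2.250, O 1.250
Multiplying each by 4 gives whole numbers: C 4.00, H 9.00, O 5.00

C4H9O5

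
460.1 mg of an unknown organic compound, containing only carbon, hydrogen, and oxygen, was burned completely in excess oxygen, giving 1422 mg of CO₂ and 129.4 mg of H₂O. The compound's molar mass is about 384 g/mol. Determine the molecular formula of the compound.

mol C = 1.422 g CO₂ ÷ 44.009 g/mol = 0.032312 mol
mol H = 2 × 0.1294 g H₂O ÷ 18.015 g/mol = 0.014366 mol
mass O = 0.4601 − (0.38809 + 0.014481) = 0.057525 g → mol O = 0.057525 ÷ 15.999 = 0.0035955 mol
Divide by the smallest (0.0035955 mol): C 8.987, H 3.995, O 1.000
Empirical formula: C9H4O
Empirical-formula mass = 128.13 g/mol; 384 ÷ 128.13 ≈ 3, so the molecular formula is C27H12O3.

C27H12O3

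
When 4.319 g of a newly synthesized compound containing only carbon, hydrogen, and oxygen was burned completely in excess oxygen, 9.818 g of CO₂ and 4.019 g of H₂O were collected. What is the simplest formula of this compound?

C3H6O

mol C = 9.818 g CO₂ ÷ 44.009 g/mol = 0.22309 mol
mol H = 2 × 4.019 g H₂O ÷ 18.015 g/mol = 0.44618 mol
mass O = 4.319 − (2.6795 + 0.44975) = 1.1897 g → mol O = 1.1897 ÷ 15.999 = 0.074361 mol
Divide by the smallest (0.074361 mol): C 3.000, H 6.000, O 1.000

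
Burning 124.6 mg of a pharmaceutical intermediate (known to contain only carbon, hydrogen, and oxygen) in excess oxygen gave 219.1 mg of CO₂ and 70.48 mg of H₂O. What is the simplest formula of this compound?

C7H11O5

mol C = 0.2191 g CO₂ ÷ 44.009 g/mol = 0.0049785 mol
mol H = 2 × 0.07048 g H₂O ÷ 18.015 g/mol = 0.0078246 mol
mass O = 0.1246 − (0.059797 + 0.0078872) = 0.056916 g → mol O = 0.056916 ÷ 15.999 = 0.0035575 mol
Divide by the smallest (0.0035575 mol): C 1.399, H 2.199, O 1.000
Multiplying each by 5 gives whole numbers: C 7.00, H 11.00, O 5.00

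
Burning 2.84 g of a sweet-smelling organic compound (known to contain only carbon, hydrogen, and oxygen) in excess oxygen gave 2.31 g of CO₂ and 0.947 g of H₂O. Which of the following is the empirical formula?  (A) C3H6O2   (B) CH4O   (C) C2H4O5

(C) C2H4O5

mol C = 2.31 g CO₂ ÷ 44.009 g/mol = 0.05249 mol
mol H = 2 × 0.947 g H₂O ÷ 18.015 g/mol = 0.1051 mol
mass O = 2.84 − (0.6304 + 0.1060) = 2.104 g → mol O = 2.104 ÷ 15.999 = 0.1315 mol
Divide by the smallest (0.05249 mol): C 1.000, H 2.003, O 2.505
Multiplying each by 2 gives whole numbers: C 2.00, H 4.01, O 5.01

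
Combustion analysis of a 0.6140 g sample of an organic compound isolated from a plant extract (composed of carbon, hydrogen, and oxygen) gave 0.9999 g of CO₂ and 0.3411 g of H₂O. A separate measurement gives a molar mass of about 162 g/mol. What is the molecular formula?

mol C = 0.9999 g CO₂ ÷ 44.009 g/mol = 0.022720 mol
mol H = 2 × 0.3411 g H₂O ÷ 18.015 g/mol = 0.037868 mol
mass O = 0.6140 − (0.27289 + 0.038171) = 0.30293 g → mol O = 0.30293 ÷ 15.999 = 0.018935 mol
Divide by the smallest (0.018935 mol): C 1.200, H 2.000, O 1.000
Multiplying each by 5 gives whole numbers: C 6.00, H 10.00, O 5.00
Empirical formula: C6H10O5
Empirical-formula mass = 162.14 g/mol; 162 ÷ 162.14 ≈ 1, so the molecular formula is C6H10O5.

C6H10O5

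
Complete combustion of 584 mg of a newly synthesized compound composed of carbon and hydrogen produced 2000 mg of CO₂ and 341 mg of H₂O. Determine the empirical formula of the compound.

C6H5

mol C = 2.00 g CO₂ ÷ 44.009 g/mol = 0.04545 mol
mol H = 2 × 0.341 g H₂O ÷ 18.015 g/mol = 0.03786 mol
Divide by the smallest (0.03786 mol): C 1.200, H 1.000
Multiplying each by 5 gives whole numbers: C 6.00, H 5.00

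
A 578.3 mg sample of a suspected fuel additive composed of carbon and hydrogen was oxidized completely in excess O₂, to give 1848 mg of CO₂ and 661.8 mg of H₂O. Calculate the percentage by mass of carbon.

87.21%

mol C = 1.848 g CO₂ ÷ 44.009 g/mol = 0.041991 mol
mol H = 2 × 0.6618 g H₂O ÷ 18.015 g/mol = 0.073472 mol
mass % C = 0.50436 g ÷ 0.5783 g × 100%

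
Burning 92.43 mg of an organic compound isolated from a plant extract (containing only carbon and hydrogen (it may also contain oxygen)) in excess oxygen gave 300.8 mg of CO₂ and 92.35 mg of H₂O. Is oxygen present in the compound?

mol C = 0.3008 g CO₂ ÷ 44.009 g/mol = 0.0068350 mol
mol H = 2 × 0.09235 g H₂O ÷ 18.015 g/mol = 0.010253 mol
C and H together account for 0.092429 g — essentially the entire 0.09243 g sample — so the compound contains no oxygen.

no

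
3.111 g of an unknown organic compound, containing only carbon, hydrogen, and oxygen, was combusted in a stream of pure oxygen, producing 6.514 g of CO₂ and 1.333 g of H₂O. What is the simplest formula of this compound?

C2H2O

mol C = 6.514 g CO₂ ÷ 44.009 g/mol = 0.14802 mol
mol H = 2 × 1.333 g H₂O ÷ 18.015 g/mol = 0.14799 mol
mass O = 3.111 − (1.7778 + 0.14917) = 1.1840 g → mol O = 1.1840 ÷ 15.999 = 0.074006 mol
Divide by the smallest (0.074006 mol): C 2.000, H 2.000, O 1.000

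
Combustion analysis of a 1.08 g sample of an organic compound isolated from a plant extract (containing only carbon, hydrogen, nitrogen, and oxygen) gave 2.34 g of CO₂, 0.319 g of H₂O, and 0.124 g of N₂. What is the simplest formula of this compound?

mol C = 2.34 g CO₂ ÷ 44.009 g/mol = 0.05317 mol
mol H = 2 × 0.319 g H₂O ÷ 18.015 g/mol = 0.03541 mol
mol N = 2 × 0.124 g N₂ ÷ 28.014 g/mol = 0.008853 mol
mass O = 1.08 − (0.6386 + 0.03570 + 0.1240) = 0.2817 g → mol O = 0.2817 ÷ 15.999 = 0.01761 mol
Divide by the smallest (0.008853 mol): C 6.006, H 4.000, N 1.000, O 1.989

C6H4NO2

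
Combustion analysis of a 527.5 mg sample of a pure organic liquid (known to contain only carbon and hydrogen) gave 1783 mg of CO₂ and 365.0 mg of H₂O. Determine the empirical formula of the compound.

CH

mol C = 1.783 g CO₂ ÷ 44.009 g/mol = 0.040514 mol
mol H = 2 × 0.3650 g H₂O ÷ 18.015 g/mol = 0.040522 mol
Divide by the smallest (0.040514 mol): C 1.000, H 1.000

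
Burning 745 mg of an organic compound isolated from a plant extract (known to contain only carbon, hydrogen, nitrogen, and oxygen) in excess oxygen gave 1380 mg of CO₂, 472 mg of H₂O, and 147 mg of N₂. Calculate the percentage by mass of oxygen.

22.6%

mol C = 1.38 g CO₂ ÷ 44.009 g/mol = 0.03136 mol
mol H = 2 × 0.472 g H₂O ÷ 18.015 g/mol = 0.05240 mol
mol N = 2 × 0.147 g N₂ ÷ 28.014 g/mol = 0.01049 mol
mass O = 0.745 − (0.3766 + 0.05282 + 0.1470) = 0.1685 g → mol O = 0.1685 ÷ 15.999 = 0.01053 mol
mass % O = 0.1685 g ÷ 0.745 g × 100%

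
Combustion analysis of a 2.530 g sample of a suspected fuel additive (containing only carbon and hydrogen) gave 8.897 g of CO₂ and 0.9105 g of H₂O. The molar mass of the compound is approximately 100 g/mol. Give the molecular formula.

mol C = 8.897 g CO₂ ÷ 44.009 g/mol = 0.20216 mol
mol H = 2 × 0.9105 g H₂O ÷ 18.015 g/mol = 0.10108 mol
Divide by the smallest (0.10108 mol): C 2.000, H 1.000
Empirical formula: C2H
Empirical-formula mass = 25.03 g/mol; 100 ÷ 25.03 ≈ 4, so the molecular formula is C8H4.

C8H4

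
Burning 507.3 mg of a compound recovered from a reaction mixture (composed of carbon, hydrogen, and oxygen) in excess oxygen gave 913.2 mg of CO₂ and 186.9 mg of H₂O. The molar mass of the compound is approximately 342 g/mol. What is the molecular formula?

mol C = 0.9132 g CO₂ ÷ 44.009 g/mol = 0.020750 mol
mol H = 2 × 0.1869 g H₂O ÷ 18.015 g/mol = 0.020749 mol
mass O = 0.5073 − (0.24923 + 0.020915) = 0.23715 g → mol O = 0.23715 ÷ 15.999 = 0.014823 mol
Divide by the smallest (0.014823 mol): C 1.400, H 1.400, O 1.000
Multiplying each by 5 gives whole numbers: C 7.00, H 7.00, O 5.00
Empirical formula: C7H7O5
Empirical-formula mass = 171.13 g/mol; 342 ÷ 171.13 ≈ 2, so the molecular formula is C14H14O10.

C14H14O10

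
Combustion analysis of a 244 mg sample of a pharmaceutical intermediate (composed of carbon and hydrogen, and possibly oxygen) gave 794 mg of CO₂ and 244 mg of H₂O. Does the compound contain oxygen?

no

mol C = 0.794 g CO₂ ÷ 44.009 g/mol = 0.01804 mol
mol H = 2 × 0.244 g H₂O ÷ 18.015 g/mol = 0.02709 mol
C and H together account for 0.2440 g — essentially the entire 0.244 g sample — so the compound contains no oxygen.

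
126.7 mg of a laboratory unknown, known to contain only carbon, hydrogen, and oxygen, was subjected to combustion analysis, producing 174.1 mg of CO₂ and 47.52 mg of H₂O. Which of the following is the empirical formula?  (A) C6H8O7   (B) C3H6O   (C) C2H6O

(A) C6H8O7

mol C = 0.1741 g CO₂ ÷ 44.009 g/mol = 0.0039560 mol
mol H = 2 × 0.04752 g H₂O ÷ 18.015 g/mol = 0.0052756 mol
mass O = 0.1267 − (0.047516 + 0.0053178) = 0.073867 g → mol O = 0.073867 ÷ 15.999 = 0.0046169 mol
Divide by the smallest (0.0039560 mol): C 1.000, H 1.334, O 1.167
Multiplying each by 6 gives whole numbers: C 6.00, H 8.00, O 7.00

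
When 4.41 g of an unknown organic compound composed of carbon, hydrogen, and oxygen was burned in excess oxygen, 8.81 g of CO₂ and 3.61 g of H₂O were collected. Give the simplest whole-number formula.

C2H4O

mol C = 8.81 g CO₂ ÷ 44.009 g/mol = 0.2002 mol
mol H = 2 × 3.61 g H₂O ÷ 18.015 g/mol = 0.4008 mol
mass O = 4.41 − (2.404 + 0.4040) = 1.602 g → mol O = 1.602 ÷ 15.999 = 0.1001 mol
Divide by the smallest (0.1001 mol): C 2.000, H 4.004, O 1.000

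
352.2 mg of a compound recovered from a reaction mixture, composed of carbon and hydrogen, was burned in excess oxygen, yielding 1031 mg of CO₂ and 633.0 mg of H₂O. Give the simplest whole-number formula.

mol C = 1.031 g CO₂ ÷ 44.009 g/mol = 0.023427 mol
mol H = 2 × 0.6330 g H₂O ÷ 18.015 g/mol = 0.070275 mol
Divide by the smallest (0.023427 mol): C 1.000, H 3.000

CH3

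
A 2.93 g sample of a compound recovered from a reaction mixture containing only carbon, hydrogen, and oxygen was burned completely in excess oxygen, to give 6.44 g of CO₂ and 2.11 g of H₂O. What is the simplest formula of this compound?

C5H8O2

mol C = 6.44 g CO₂ ÷ 44.009 g/mol = 0.1463 mol
mol H = 2 × 2.11 g H₂O ÷ 18.015 g/mol = 0.2342 mol
mass O = 2.93 − (1.758 + 0.2361) = 0.9363 g → mol O = 0.9363 ÷ 15.999 = 0.05852 mol
Divide by the smallest (0.05852 mol): C 2.501, H 4.003, O 1.000
Multiplying each by 2 gives whole numbers: C 5.00, H 8.01, O 2.00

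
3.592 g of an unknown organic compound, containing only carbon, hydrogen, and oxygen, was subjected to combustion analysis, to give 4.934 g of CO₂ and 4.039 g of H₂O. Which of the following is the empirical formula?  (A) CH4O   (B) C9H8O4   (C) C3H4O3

(A) CH4O

mol C = 4.934 g CO₂ ÷ 44.009 g/mol = 0.11211 mol
mol H = 2 × 4.039 g H₂O ÷ 18.015 g/mol = 0.44840 mol
mass O = 3.592 − (1.3466 + 0.45199) = 1.7934 g → mol O = 1.7934 ÷ 15.999 = 0.11210 mol
Divide by the smallest (0.11210 mol): C 1.000, H 4.000, O 1.000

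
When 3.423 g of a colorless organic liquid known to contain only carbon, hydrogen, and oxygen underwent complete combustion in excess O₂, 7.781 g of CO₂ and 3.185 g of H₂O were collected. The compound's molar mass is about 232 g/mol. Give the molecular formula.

C12H24O4

mol C = 7.781 g CO₂ ÷ 44.009 g/mol = 0.17680 mol
mol H = 2 × 3.185 g H₂O ÷ 18.015 g/mol = 0.35359 mol
mass O = 3.423 − (2.1236 + 0.35642) = 0.94298 g → mol O = 0.94298 ÷ 15.999 = 0.058940 mol
Divide by the smallest (0.058940 mol): C 3.000, H 5.999, O 1.000
Empirical formula: C3H6O
Empirical-formula mass = 58.08 g/mol; 232 ÷ 58.08 ≈ 4, so the molecular formula is C12H24O4.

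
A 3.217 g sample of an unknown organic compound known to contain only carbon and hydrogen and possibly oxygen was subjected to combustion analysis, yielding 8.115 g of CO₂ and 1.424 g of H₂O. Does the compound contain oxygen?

mol C = 8.115 g CO₂ ÷ 44.009 g/mol = 0.18439 mol
mol H = 2 × 1.424 g H₂O ÷ 18.015 g/mol = 0.15809 mol
C and H account for only 2.3741 g of the 3.217 g sample; the remaining 0.84289 g must be oxygen.

yes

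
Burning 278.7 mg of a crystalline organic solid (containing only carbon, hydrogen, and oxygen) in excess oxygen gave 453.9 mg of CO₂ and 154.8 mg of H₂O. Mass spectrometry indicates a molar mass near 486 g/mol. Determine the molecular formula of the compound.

mol C = 0.4539 g CO₂ ÷ 44.009 g/mol = 0.010314 mol
mol H = 2 × 0.1548 g H₂O ÷ 18.015 g/mol = 0.017186 mol
mass O = 0.2787 − (0.12388 + 0.017323) = 0.13750 g → mol O = 0.13750 ÷ 15.999 = 0.0085941 mol
Divide by the smallest (0.0085941 mol): C 1.200, H 2.000, O 1.000
Multiplying each by 5 gives whole numbers: C 6.00, H 10.00, O 5.00
Empirical formula: C6H10O5
Empirical-formula mass = 162.14 g/mol; 486 ÷ 162.14 ≈ 3, so the molecular formula is C18H30O15.

C18H30O15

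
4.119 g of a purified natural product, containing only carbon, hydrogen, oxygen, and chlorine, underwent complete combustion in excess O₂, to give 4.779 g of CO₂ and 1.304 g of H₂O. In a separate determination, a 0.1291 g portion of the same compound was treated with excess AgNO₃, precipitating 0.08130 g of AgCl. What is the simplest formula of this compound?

C6H8ClO7

mol C = 4.779 g CO₂ ÷ 44.009 g/mol = 0.10859 mol
mol H = 2 × 1.304 g H₂O ÷ 18.015 g/mol = 0.14477 mol
From the AgCl data: mol Cl per gram of compound = (0.08130 ÷ 143.318) ÷ 0.1291 = 0.0043940 mol/g, so in the 4.119 g combustion sample mol Cl = 0.018099 mol
mass O = 4.119 − (1.3043 + 0.14593 + 0.64161) = 2.0272 g → mol O = 2.0272 ÷ 15.999 = 0.12671 mol
Divide by the smallest (0.018099 mol): C 6.000, H 7.999, Cl 1.000, O 7.001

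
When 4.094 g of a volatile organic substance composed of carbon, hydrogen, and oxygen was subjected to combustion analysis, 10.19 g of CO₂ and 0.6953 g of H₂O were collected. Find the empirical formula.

mol C = 10.19 g CO₂ ÷ 44.009 g/mol = 0.23154 mol
mol H = 2 × 0.6953 g H₂O ÷ 18.015 g/mol = 0.077191 mol
mass O = 4.094 − (2.7811 + 0.077809) = 1.2351 g → mol O = 1.2351 ÷ 15.999 = 0.077200 mol
Divide by the smallest (0.077191 mol): C 3.000, H 1.000, O 1.000

C3HO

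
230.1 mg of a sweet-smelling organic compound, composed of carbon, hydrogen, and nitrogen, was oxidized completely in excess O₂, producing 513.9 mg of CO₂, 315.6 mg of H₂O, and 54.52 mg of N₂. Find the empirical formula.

mol C = 0.5139 g CO₂ ÷ 44.009 g/mol = 0.011677 mol
mol H = 2 × 0.3156 g H₂O ÷ 18.015 g/mol = 0.035037 mol
mol N = 2 × 0.05452 g N₂ ÷ 28.014 g/mol = 0.0038923 mol
Divide by the smallest (0.0038923 mol): C 3.000, H 9.002, N 1.000

C3H9N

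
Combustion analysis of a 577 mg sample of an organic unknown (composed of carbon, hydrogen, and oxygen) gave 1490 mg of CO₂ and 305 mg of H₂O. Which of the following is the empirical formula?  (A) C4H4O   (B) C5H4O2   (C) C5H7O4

mol C = 1.49 g CO₂ ÷ 44.009 g/mol = 0.03386 mol
mol H = 2 × 0.305 g H₂O ÷ 18.015 g/mol = 0.03386 mol
mass O = 0.577 − (0.4067 + 0.03413) = 0.1362 g → mol O = 0.1362 ÷ 15.999 = 0.008514 mol
Divide by the smallest (0.008514 mol): C 3.977, H 3.977, O 1.000

(A) C4H4O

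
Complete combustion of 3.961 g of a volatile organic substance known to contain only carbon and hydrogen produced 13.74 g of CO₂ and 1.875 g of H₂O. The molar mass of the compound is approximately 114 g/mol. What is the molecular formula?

mol C = 13.74 g CO₂ ÷ 44.009 g/mol = 0.31221 mol
mol H = 2 × 1.875 g H₂O ÷ 18.015 g/mol = 0.20816 mol
Divide by the smallest (0.20816 mol): C 1.500, H 1.000
Multiplying each by 2 gives whole numbers: C 3.00, H 2.00
Empirical formula: C3H2
Empirical-formula mass = 38.05 g/mol; 114 ÷ 38.05 ≈ 3, so the molecular formula is C9H6.

C9H6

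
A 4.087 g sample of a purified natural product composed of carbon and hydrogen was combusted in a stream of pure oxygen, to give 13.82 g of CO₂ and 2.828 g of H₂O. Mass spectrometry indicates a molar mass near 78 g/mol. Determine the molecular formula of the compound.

C6H6

mol C = 13.82 g CO₂ ÷ 44.009 g/mol = 0.31403 mol
mol H = 2 × 2.828 g H₂O ÷ 18.015 g/mol = 0.31396 mol
Divide by the smallest (0.31396 mol): C 1.000, H 1.000
Empirical formula: CH
Empirical-formula mass = 13.02 g/mol; 78 ÷ 13.02 ≈ 6, so the molecular formula is C6H6.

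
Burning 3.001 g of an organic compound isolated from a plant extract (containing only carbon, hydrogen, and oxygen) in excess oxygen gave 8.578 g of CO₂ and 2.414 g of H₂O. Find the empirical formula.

mol C = 8.578 g CO₂ ÷ 44.009 g/mol = 0.19491 mol
mol H = 2 × 2.414 g H₂O ÷ 18.015 g/mol = 0.26800 mol
mass O = 3.001 − (2.3411 + 0.27014) = 0.38974 g → mol O = 0.38974 ÷ 15.999 = 0.024360 mol
Divide by the smallest (0.024360 mol): C 8.001, H 11.002, O 1.000

C8H11O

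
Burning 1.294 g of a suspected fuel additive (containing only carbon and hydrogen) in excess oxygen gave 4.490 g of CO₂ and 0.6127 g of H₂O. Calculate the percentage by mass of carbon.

94.70%

mol C = 4.490 g CO₂ ÷ 44.009 g/mol = 0.10202 mol
mol H = 2 × 0.6127 g H₂O ÷ 18.015 g/mol = 0.068021 mol
mass % C = 1.2254 g ÷ 1.294 g × 100%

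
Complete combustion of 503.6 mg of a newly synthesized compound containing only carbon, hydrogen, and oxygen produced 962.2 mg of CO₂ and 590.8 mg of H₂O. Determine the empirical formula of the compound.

mol C = 0.9622 g CO₂ ÷ 44.009 g/mol = 0.021864 mol
mol H = 2 × 0.5908 g H₂O ÷ 18.015 g/mol = 0.065590 mol
mass O = 0.5036 − (0.26261 + 0.066115) = 0.17488 g → mol O = 0.17488 ÷ 15.999 = 0.010931 mol
Divide by the smallest (0.010931 mol): C 2.000, H 6.001, O 1.000

C2H6O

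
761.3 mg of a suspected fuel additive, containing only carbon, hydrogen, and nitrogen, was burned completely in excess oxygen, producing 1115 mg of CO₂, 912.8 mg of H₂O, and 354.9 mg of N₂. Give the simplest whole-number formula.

mol C = 1.115 g CO₂ ÷ 44.009 g/mol = 0.025336 mol
mol H = 2 × 0.9128 g H₂O ÷ 18.015 g/mol = 0.10134 mol
mol N = 2 × 0.3549 g N₂ ÷ 28.014 g/mol = 0.025337 mol
Divide by the smallest (0.025336 mol): C 1.000, H 4.000, N 1.000

CH4N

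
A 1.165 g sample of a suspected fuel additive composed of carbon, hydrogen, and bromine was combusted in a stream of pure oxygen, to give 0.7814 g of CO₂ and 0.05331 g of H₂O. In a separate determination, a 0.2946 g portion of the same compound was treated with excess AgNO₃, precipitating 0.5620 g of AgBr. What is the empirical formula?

mol C = 0.7814 g CO₂ ÷ 44.009 g/mol = 0.017755 mol
mol H = 2 × 0.05331 g H₂O ÷ 18.015 g/mol = 0.0059184 mol
From the AgBr data: mol Br per gram of compound = (0.5620 ÷ 187.772) ÷ 0.2946 = 0.010160 mol/g, so in the 1.165 g combustion sample mol Br = 0.011836 mol
Divide by the smallest (0.0059184 mol): C 3.000, H 1.000, Br 2.000

C3HBr2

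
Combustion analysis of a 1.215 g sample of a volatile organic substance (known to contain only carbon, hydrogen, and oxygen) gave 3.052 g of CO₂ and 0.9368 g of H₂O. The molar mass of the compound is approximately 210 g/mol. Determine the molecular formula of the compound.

C12H18O3

mol C = 3.052 g CO₂ ÷ 44.009 g/mol = 0.069349 mol
mol H = 2 × 0.9368 g H₂O ÷ 18.015 g/mol = 0.10400 mol
mass O = 1.215 − (0.83296 + 0.10483) = 0.27721 g → mol O = 0.27721 ÷ 15.999 = 0.017327 mol
Divide by the smallest (0.017327 mol): C 4.002, H 6.002, O 1.000
Empirical formula: C4H6O
Empirical-formula mass = 70.09 g/mol; 210 ÷ 70.09 ≈ 3, so the molecular formula is C12H18O3.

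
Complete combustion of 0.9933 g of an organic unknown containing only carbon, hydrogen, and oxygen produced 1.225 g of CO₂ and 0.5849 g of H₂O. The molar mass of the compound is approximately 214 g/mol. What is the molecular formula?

mol C = 1.225 g CO₂ ÷ 44.009 g/mol = 0.027835 mol
mol H = 2 × 0.5849 g H₂O ÷ 18.015 g/mol = 0.064935 mol
mass O = 0.9933 − (0.33433 + 0.065454) = 0.59352 g → mol O = 0.59352 ÷ 15.999 = 0.037097 mol
Divide by the smallest (0.027835 mol): C 1.000, H 2.333, O 1.333
Multiplying each by 3 gives whole numbers: C 3.00, H 7.00, O 4.00
Empirical formula: C3H7O4
Empirical-formula mass = 107.09 g/mol; 214 ÷ 107.09 ≈ 2, so the molecular formula is C6H14O8.

C6H14O8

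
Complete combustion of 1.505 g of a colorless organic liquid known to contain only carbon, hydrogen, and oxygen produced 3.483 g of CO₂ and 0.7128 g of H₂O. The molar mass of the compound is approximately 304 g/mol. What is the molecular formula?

mol C = 3.483 g CO₂ ÷ 44.009 g/mol = 0.079143 mol
mol H = 2 × 0.7128 g H₂O ÷ 18.015 g/mol = 0.079134 mol
mass O = 1.505 − (0.95059 + 0.079767) = 0.47465 g → mol O = 0.47465 ÷ 15.999 = 0.029667 mol
Divide by the smallest (0.029667 mol): C 2.668, H 2.667, O 1.000
Multiplying each by 3 gives whole numbers: C 8.00, H 8.00, O 3.00
Empirical formula: C8H8O3
Empirical-formula mass = 152.15 g/mol; 304 ÷ 152.15 ≈ 2, so the molecular formula is C16H16O6.

C16H16O6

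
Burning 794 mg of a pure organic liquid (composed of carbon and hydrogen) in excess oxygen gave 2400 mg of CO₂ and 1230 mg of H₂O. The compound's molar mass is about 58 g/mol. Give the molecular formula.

C4H10

mol C = 2.40 g CO₂ ÷ 44.009 g/mol = 0.05453 mol
mol H = 2 × 1.23 g H₂O ÷ 18.015 g/mol = 0.1366 mol
Divide by the smallest (0.05453 mol): C 1.000, H 2.504
Multiplying each by 2 gives whole numbers: C 2.00, H 5.01
Empirical formula: C2H5
Empirical-formula mass = 29.06 g/mol; 58 ÷ 29.06 ≈ 2, so the molecular formula is C4H10.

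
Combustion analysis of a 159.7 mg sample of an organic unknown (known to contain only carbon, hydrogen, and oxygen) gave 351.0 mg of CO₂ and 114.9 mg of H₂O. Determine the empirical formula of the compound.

mol C = 0.3510 g CO₂ ÷ 44.009 g/mol = 0.0079756 mol
mol H = 2 × 0.1149 g H₂O ÷ 18.015 g/mol = 0.012756 mol
mass O = 0.1597 − (0.095795 + 0.012858) = 0.051046 g → mol O = 0.051046 ÷ 15.999 = 0.0031906 mol
Divide by the smallest (0.0031906 mol): C 2.500, H 3.998, O 1.000
Multiplying each by 2 gives whole numbers: C 5.00, H 8.00, O 2.00

C5H8O2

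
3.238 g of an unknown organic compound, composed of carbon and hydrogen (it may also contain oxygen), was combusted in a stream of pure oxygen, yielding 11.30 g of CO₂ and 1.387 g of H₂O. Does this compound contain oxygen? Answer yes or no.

no

mol C = 11.30 g CO₂ ÷ 44.009 g/mol = 0.25677 mol
mol H = 2 × 1.387 g H₂O ÷ 18.015 g/mol = 0.15398 mol
C and H together account for 3.2392 g — essentially the entire 3.238 g sample — so the compound contains no oxygen.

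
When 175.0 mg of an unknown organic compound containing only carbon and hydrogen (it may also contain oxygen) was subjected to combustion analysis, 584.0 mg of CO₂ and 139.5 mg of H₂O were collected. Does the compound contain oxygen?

no

mol C = 0.5840 g CO₂ ÷ 44.009 g/mol = 0.013270 mol
mol H = 2 × 0.1395 g H₂O ÷ 18.015 g/mol = 0.015487 mol
C and H together account for 0.17500 g — essentially the entire 0.1750 g sample — so the compound contains no oxygen.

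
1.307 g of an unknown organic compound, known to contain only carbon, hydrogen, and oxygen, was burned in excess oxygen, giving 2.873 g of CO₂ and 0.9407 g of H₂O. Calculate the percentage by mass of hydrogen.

8.05%

mol C = 2.873 g CO₂ ÷ 44.009 g/mol = 0.065282 mol
mol H = 2 × 0.9407 g H₂O ÷ 18.015 g/mol = 0.10444 mol
mass O = 1.307 − (0.78410 + 0.10527) = 0.41763 g → mol O = 0.41763 ÷ 15.999 = 0.026103 mol
mass % H = 0.10527 g ÷ 1.307 g × 100%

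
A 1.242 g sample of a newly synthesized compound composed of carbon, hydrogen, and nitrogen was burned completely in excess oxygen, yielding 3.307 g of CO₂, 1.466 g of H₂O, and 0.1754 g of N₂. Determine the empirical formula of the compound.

mol C = 3.307 g CO₂ ÷ 44.009 g/mol = 0.075144 mol
mol H = 2 × 1.466 g H₂O ÷ 18.015 g/mol = 0.16275 mol
mol N = 2 × 0.1754 g N₂ ÷ 28.014 g/mol = 0.012522 mol
Divide by the smallest (0.012522 mol): C 6.001, H 12.997, N 1.000

C6H13N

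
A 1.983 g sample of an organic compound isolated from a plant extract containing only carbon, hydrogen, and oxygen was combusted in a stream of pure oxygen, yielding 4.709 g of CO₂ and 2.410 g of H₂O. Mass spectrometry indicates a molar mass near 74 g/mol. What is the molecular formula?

mol C = 4.709 g CO₂ ÷ 44.009 g/mol = 0.10700 mol
mol H = 2 × 2.410 g H₂O ÷ 18.015 g/mol = 0.26755 mol
mass O = 1.983 − (1.2852 + 0.26970) = 0.42812 g → mol O = 0.42812 ÷ 15.999 = 0.026759 mol
Divide by the smallest (0.026759 mol): C 3.999, H 9.999, O 1.000
Empirical formula: C4H10O
Empirical-formula mass = 74.12 g/mol; 74 ÷ 74.12 ≈ 1, so the molecular formula is C4H10O.

C4H10O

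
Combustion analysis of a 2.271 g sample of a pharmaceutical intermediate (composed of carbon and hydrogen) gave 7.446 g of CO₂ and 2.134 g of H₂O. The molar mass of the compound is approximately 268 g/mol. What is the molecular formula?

mol C = 7.446 g CO₂ ÷ 44.009 g/mol = 0.16919 mol
mol H = 2 × 2.134 g H₂O ÷ 18.015 g/mol = 0.23691 mol
Divide by the smallest (0.16919 mol): C 1.000, H 1.400
Multiplying each by 5 gives whole numbers: C 5.00, H 7.00
Empirical formula: C5H7
Empirical-formula mass = 67.11 g/mol; 268 ÷ 67.11 ≈ 4, so the molecular formula is C20H28.

C20H28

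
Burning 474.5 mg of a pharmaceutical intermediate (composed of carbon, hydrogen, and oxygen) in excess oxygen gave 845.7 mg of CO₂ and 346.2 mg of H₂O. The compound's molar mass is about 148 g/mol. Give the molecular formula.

mol C = 0.8457 g CO₂ ÷ 44.009 g/mol = 0.019217 mol
mol H = 2 × 0.3462 g H₂O ÷ 18.015 g/mol = 0.038435 mol
mass O = 0.4745 − (0.23081 + 0.038742) = 0.20495 g → mol O = 0.20495 ÷ 15.999 = 0.012810 mol
Divide by the smallest (0.012810 mol): C 1.500, H 3.000, O 1.000
Multiplying each by 2 gives whole numbers: C 3.00, H 6.00, O 2.00
Empirical formula: C3H6O2
Empirical-formula mass = 74.08 g/mol; 148 ÷ 74.08 ≈ 2, so the molecular formula is C6H12O4.

C6H12O4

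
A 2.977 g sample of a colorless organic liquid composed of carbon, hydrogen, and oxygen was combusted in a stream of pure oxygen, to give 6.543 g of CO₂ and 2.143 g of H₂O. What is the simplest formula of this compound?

C5H8O2

mol C = 6.543 g CO₂ ÷ 44.009 g/mol = 0.14867 mol
mol H = 2 × 2.143 g H₂O ÷ 18.015 g/mol = 0.23791 mol
mass O = 2.977 − (1.7857 + 0.23982) = 0.95146 g → mol O = 0.95146 ÷ 15.999 = 0.059470 mol
Divide by the smallest (0.059470 mol): C 2.500, H 4.001, O 1.000
Multiplying each by 2 gives whole numbers: C 5.00, H 8.00, O 2.00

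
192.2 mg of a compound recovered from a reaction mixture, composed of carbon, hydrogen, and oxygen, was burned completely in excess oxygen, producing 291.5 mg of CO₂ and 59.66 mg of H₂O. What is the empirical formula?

CHO

mol C = 0.2915 g CO₂ ÷ 44.009 g/mol = 0.0066236 mol
mol H = 2 × 0.05966 g H₂O ÷ 18.015 g/mol = 0.0066234 mol
mass O = 0.1922 − (0.079557 + 0.0066764) = 0.10597 g → mol O = 0.10597 ÷ 15.999 = 0.0066234 mol
Divide by the smallest (0.0066234 mol): C 1.000, H 1.000, O 1.000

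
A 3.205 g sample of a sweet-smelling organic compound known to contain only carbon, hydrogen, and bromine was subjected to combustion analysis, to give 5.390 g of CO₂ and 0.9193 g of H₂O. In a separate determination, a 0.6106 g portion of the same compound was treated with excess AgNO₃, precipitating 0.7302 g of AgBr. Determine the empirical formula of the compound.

mol C = 5.390 g CO₂ ÷ 44.009 g/mol = 0.12247 mol
mol H = 2 × 0.9193 g H₂O ÷ 18.015 g/mol = 0.10206 mol
From the AgBr data: mol Br per gram of compound = (0.7302 ÷ 187.772) ÷ 0.6106 = 0.0063687 mol/g, so in the 3.205 g combustion sample mol Br = 0.020412 mol
Divide by the smallest (0.020412 mol): C 6.000, H 5.000, Br 1.000

C6H5Br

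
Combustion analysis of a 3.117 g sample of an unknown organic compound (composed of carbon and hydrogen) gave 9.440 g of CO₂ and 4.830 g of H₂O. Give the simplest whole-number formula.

C2H5

mol C = 9.440 g CO₂ ÷ 44.009 g/mol = 0.21450 mol
mol H = 2 × 4.830 g H₂O ÷ 18.015 g/mol = 0.53622 mol
Divide by the smallest (0.21450 mol): C 1.000, H 2.500
Multiplying each by 2 gives whole numbers: C 2.00, H 5.00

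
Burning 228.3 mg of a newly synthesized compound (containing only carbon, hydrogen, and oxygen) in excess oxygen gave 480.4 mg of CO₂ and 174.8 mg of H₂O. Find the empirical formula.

C9H16O4

mol C = 0.4804 g CO₂ ÷ 44.009 g/mol = 0.010916 mol
mol H = 2 × 0.1748 g H₂O ÷ 18.015 g/mol = 0.019406 mol
mass O = 0.2283 − (0.13111 + 0.019561) = 0.077627 g → mol O = 0.077627 ÷ 15.999 = 0.0048520 mol
Divide by the smallest (0.0048520 mol): C 2.250, H 4.000, O 1.000
Multiplying each by 4 gives whole numbers: C 9.00, H 16.00, O 4.00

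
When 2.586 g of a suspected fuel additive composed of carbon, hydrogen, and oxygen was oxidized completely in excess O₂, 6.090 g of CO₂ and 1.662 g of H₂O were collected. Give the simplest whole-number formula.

C3H4O

mol C = 6.090 g CO₂ ÷ 44.009 g/mol = 0.13838 mol
mol H = 2 × 1.662 g H₂O ÷ 18.015 g/mol = 0.18451 mol
mass O = 2.586 − (1.6621 + 0.18599) = 0.73792 g → mol O = 0.73792 ÷ 15.999 = 0.046123 mol
Divide by the smallest (0.046123 mol): C 3.000, H 4.000, O 1.000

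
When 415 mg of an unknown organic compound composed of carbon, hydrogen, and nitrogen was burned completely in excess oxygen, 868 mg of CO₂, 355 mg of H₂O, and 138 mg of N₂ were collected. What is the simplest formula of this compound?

C2H4N

mol C = 0.868 g CO₂ ÷ 44.009 g/mol = 0.01972 mol
mol H = 2 × 0.355 g H₂O ÷ 18.015 g/mol = 0.03941 mol
mol N = 2 × 0.138 g N₂ ÷ 28.014 g/mol = 0.009852 mol
Divide by the smallest (0.009852 mol): C 2.002, H 4.000, N 1.000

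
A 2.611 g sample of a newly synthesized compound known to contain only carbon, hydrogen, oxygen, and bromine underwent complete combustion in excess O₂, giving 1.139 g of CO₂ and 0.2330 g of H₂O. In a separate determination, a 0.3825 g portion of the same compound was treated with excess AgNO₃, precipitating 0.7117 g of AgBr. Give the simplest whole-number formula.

mol C = 1.139 g CO₂ ÷ 44.009 g/mol = 0.025881 mol
mol H = 2 × 0.2330 g H₂O ÷ 18.015 g/mol = 0.025867 mol
From the AgBr data: mol Br per gram of compound = (0.7117 ÷ 187.772) ÷ 0.3825 = 0.0099091 mol/g, so in the 2.611 g combustion sample mol Br = 0.025873 mol
mass O = 2.611 − (0.31086 + 0.026074 + 2.0673) = 0.20674 g → mol O = 0.20674 ÷ 15.999 = 0.012922 mol
Divide by the smallest (0.012922 mol): C 2.003, H 2.002, Br 2.002, O 1.000

C2H2Br2O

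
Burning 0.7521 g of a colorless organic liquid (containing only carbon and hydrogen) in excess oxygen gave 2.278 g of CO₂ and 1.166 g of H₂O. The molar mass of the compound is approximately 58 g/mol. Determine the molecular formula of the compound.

C4H10

mol C = 2.278 g CO₂ ÷ 44.009 g/mol = 0.051762 mol
mol H = 2 × 1.166 g H₂O ÷ 18.015 g/mol = 0.12945 mol
Divide by the smallest (0.051762 mol): C 1.000, H 2.501
Multiplying each by 2 gives whole numbers: C 2.00, H 5.00
Empirical formula: C2H5
Empirical-formula mass = 29.06 g/mol; 58 ÷ 29.06 ≈ 2, so the molecular formula is C4H10.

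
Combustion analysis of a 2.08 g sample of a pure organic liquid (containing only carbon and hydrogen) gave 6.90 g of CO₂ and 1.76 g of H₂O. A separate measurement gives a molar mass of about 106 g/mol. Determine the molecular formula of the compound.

C8H10

mol C = 6.90 g CO₂ ÷ 44.009 g/mol = 0.1568 mol
mol H = 2 × 1.76 g H₂O ÷ 18.015 g/mol = 0.1954 mol
Divide by the smallest (0.1568 mol): C 1.000, H 1.246
Multiplying each by 4 gives whole numbers: C 4.00, H 4.98
Empirical formula: C4H5
Empirical-formula mass = 53.08 g/mol; 106 ÷ 53.08 ≈ 2, so the molecular formula is C8H10.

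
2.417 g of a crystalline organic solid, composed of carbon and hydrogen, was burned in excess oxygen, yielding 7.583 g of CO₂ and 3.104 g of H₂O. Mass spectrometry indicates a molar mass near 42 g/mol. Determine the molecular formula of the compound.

mol C = 7.583 g CO₂ ÷ 44.009 g/mol = 0.17231 mol
mol H = 2 × 3.104 g H₂O ÷ 18.015 g/mol = 0.34460 mol
Divide by the smallest (0.17231 mol): C 1.000, H 2.000
Empirical formula: CH2
Empirical-formula mass = 14.03 g/mol; 42 ÷ 14.03 ≈ 3, so the molecular formula is C3H6.

C3H6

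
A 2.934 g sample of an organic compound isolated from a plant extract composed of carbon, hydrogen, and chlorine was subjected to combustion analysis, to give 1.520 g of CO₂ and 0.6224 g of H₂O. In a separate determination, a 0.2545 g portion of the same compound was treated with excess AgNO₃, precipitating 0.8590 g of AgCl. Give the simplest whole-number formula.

mol C = 1.520 g CO₂ ÷ 44.009 g/mol = 0.034538 mol
mol H = 2 × 0.6224 g H₂O ÷ 18.015 g/mol = 0.069098 mol
From the AgCl data: mol Cl per gram of compound = (0.8590 ÷ 143.318) ÷ 0.2545 = 0.023551 mol/g, so in the 2.934 g combustion sample mol Cl = 0.069098 mol
Divide by the smallest (0.034538 mol): C 1.000, H 2.001, Cl 2.001

CH2Cl2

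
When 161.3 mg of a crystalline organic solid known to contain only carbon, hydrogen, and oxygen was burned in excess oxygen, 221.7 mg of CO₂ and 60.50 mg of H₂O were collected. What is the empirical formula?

C6H8O7

mol C = 0.2217 g CO₂ ÷ 44.009 g/mol = 0.0050376 mol
mol H = 2 × 0.06050 g H₂O ÷ 18.015 g/mol = 0.0067166 mol
mass O = 0.1613 − (0.060507 + 0.0067704) = 0.094023 g → mol O = 0.094023 ÷ 15.999 = 0.0058768 mol
Divide by the smallest (0.0050376 mol): C 1.000, H 1.333, O 1.167
Multiplying each by 6 gives whole numbers: C 6.00, H 8.00, O 7.00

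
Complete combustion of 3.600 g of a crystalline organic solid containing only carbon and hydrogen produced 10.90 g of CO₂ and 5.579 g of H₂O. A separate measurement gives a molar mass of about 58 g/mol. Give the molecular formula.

mol C = 10.90 g CO₂ ÷ 44.009 g/mol = 0.24768 mol
mol H = 2 × 5.579 g H₂O ÷ 18.015 g/mol = 0.61937 mol
Divide by the smallest (0.24768 mol): C 1.000, H 2.501
Multiplying each by 2 gives whole numbers: C 2.00, H 5.00
Empirical formula: C2H5
Empirical-formula mass = 29.06 g/mol; 58 ÷ 29.06 ≈ 2, so the molecular formula is C4H10.

C4H10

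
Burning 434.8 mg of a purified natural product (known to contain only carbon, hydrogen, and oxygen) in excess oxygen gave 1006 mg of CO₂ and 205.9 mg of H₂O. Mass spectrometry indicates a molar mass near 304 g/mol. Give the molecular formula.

C16H16O6

mol C = 1.006 g CO₂ ÷ 44.009 g/mol = 0.022859 mol
mol H = 2 × 0.2059 g H₂O ÷ 18.015 g/mol = 0.022859 mol
mass O = 0.4348 − (0.27456 + 0.023042) = 0.13720 g → mol O = 0.13720 ÷ 15.999 = 0.0085755 mol
Divide by the smallest (0.0085755 mol): C 2.666, H 2.666, O 1.000
Multiplying each by 3 gives whole numbers: C 8.00, H 8.00, O 3.00
Empirical formula: C8H8O3
Empirical-formula mass = 152.15 g/mol; 304 ÷ 152.15 ≈ 2, so the molecular formula is C16H16O6.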